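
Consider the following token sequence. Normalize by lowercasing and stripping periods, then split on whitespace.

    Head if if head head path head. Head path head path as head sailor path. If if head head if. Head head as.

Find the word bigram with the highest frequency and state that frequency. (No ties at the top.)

"head head", 4 times

Bigram frequencies (highest first):
  head head: 4
  if head: 3
  head path: 3
  head if: 2
  if if: 2
  path head: 2
  … (6 more, each ≤ 1)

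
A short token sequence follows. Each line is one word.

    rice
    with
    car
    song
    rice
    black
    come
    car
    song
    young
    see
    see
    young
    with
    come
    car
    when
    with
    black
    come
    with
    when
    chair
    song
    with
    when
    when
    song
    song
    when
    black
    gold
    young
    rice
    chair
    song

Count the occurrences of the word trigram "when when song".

Scanning the 34 overlapping trigram windows for "when when song":
  position 26–28: when when song

1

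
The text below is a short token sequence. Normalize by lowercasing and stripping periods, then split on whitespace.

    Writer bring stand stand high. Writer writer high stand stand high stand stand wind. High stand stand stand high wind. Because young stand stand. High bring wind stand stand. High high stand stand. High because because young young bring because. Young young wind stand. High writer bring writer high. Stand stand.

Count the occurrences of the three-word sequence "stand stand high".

6

Scanning the 49 overlapping trigram windows for "stand stand high":
  position 3–5: stand stand high
  position 9–11: stand stand high
  position 17–19: stand stand high
  position 23–25: stand stand high
  position 28–30: stand stand high
  position 32–34: stand stand high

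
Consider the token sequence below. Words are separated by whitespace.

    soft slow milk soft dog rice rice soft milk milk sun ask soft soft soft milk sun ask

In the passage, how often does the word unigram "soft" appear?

Scanning the 18 tokens for "soft":
  position 1: soft
  position 4: soft
  position 8: soft
  position 13: soft
  position 14: soft
  position 15: soft

6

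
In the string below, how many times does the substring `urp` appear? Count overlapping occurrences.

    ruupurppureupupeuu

Sliding a length-3 window over the 18 characters (16 positions):
  position 5–7: urp

1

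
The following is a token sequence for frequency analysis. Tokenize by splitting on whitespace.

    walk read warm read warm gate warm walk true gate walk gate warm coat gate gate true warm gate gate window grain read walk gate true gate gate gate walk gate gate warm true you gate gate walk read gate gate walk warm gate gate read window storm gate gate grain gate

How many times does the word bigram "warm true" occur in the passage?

Scanning the 51 overlapping bigram windows for "warm true":
  position 33–34: warm true

1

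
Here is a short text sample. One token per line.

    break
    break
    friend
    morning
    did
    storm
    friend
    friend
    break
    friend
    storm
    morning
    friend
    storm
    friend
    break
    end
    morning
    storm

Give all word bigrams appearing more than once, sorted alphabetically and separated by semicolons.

break friend; friend break; friend storm; storm friend

Bigram counts meeting the condition (more than once):
  break friend: 2
  friend break: 2
  friend storm: 2
  storm friend: 2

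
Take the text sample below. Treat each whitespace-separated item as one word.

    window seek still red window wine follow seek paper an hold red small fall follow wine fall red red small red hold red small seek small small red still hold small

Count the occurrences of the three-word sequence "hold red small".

Scanning the 29 overlapping trigram windows for "hold red small":
  position 11–13: hold red small
  position 22–24: hold red small

2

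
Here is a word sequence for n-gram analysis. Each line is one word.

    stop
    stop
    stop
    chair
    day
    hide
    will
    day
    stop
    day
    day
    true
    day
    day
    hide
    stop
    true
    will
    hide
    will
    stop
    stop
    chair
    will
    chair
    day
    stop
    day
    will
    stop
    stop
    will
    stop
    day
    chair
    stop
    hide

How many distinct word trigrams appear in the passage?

32

37 tokens → 35 trigram windows in total.
Repeated trigrams (each contributes count−1 duplicates):
  day stop day: 2
  stop stop chair: 2
  will stop stop: 2
3 duplicate windows → 35 − 3 = 32 distinct.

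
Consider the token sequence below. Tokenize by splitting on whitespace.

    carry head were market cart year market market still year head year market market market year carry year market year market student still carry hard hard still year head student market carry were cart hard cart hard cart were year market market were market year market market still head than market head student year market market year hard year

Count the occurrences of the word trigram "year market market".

Scanning the 57 overlapping trigram windows for "year market market":
  position 6–8: year market market
  position 12–14: year market market
  position 40–42: year market market
  position 45–47: year market market
  position 54–56: year market market

5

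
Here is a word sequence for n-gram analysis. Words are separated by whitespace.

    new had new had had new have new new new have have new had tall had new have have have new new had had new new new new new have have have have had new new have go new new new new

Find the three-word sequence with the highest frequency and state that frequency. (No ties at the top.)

Trigram frequencies (highest first):
  new new new: 6
  new new have: 3
  new have have: 3
  have have have: 3
  new had had: 2
  had had new: 2
  … (17 more, each ≤ 2)

"new new new", 6 times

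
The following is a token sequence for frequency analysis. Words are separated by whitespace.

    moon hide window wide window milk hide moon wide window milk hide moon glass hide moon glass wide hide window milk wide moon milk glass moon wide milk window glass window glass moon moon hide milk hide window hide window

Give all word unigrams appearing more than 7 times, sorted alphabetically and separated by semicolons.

hide; moon; window

Unigram counts meeting the condition (more than 7 times):
  hide: 8
  moon: 8
  window: 8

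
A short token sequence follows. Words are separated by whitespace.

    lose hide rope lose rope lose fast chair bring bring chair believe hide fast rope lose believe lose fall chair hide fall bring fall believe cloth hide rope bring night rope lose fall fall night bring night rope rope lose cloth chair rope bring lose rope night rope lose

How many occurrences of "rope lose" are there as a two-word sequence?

Scanning the 48 overlapping bigram windows for "rope lose":
  position 3–4: rope lose
  position 5–6: rope lose
  position 15–16: rope lose
  position 31–32: rope lose
  position 39–40: rope lose
  position 48–49: rope lose

6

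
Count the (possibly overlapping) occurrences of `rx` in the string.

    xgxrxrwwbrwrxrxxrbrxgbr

4

Sliding a length-2 window over the 23 characters (22 positions):
  position 4–5: rx
  position 12–13: rx
  position 14–15: rx
  position 19–20: rx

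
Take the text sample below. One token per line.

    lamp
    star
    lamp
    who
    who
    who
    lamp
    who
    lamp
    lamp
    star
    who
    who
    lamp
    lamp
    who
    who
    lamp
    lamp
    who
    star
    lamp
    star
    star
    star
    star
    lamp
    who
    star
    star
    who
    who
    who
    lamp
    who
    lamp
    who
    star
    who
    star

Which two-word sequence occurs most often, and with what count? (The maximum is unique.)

Bigram frequencies (highest first):
  lamp who: 7
  who who: 6
  who lamp: 6
  who star: 4
  star star: 4
  lamp star: 3
  … (3 more, each ≤ 3)

"lamp who", 7 times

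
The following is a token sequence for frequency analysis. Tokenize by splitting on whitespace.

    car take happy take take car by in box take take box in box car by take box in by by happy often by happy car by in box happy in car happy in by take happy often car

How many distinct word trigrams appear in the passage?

39 tokens → 37 trigram windows in total.
Repeated trigrams (each contributes count−1 duplicates):
  by in box: 2
  car by in: 2
  take box in: 2
3 duplicate windows → 37 − 3 = 34 distinct.

34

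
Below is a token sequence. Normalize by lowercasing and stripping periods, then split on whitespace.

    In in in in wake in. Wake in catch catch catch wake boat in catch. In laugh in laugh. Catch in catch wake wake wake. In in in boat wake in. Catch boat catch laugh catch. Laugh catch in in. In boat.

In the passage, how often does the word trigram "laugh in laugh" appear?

Scanning the 40 overlapping trigram windows for "laugh in laugh":
  position 17–19: laugh in laugh

1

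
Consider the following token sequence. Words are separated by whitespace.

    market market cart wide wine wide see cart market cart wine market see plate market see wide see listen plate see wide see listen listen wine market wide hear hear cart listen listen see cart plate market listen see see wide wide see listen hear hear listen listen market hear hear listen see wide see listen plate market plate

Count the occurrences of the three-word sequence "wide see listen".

4

Scanning the 57 overlapping trigram windows for "wide see listen":
  position 17–19: wide see listen
  position 22–24: wide see listen
  position 42–44: wide see listen
  position 54–56: wide see listen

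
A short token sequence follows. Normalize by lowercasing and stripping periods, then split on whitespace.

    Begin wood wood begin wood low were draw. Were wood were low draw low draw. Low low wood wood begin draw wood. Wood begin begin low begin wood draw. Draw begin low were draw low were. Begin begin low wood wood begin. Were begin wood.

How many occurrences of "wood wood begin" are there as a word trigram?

Scanning the 43 overlapping trigram windows for "wood wood begin":
  position 2–4: wood wood begin
  position 18–20: wood wood begin
  position 22–24: wood wood begin
  position 40–42: wood wood begin

4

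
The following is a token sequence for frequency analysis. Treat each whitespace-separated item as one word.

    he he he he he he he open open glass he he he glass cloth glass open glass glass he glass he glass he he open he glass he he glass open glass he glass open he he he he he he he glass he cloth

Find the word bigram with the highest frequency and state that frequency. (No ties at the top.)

Bigram frequencies (highest first):
  he he: 16
  glass he: 7
  he glass: 7
  open glass: 3
  glass open: 3
  he open: 2
  … (6 more, each ≤ 2)

"he he", 16 times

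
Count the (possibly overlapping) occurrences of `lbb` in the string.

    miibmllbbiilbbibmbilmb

2

Sliding a length-3 window over the 22 characters (20 positions):
  position 7–9: lbb
  position 12–14: lbb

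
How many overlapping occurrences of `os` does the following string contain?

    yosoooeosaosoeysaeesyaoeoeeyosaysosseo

Sliding a length-2 window over the 38 characters (37 positions):
  position 2–3: os
  position 8–9: os
  position 11–12: os
  position 29–30: os
  position 34–35: os

5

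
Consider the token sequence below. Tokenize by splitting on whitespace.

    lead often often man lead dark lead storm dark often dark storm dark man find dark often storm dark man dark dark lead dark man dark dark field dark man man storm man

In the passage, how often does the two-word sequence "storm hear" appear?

Scanning the 32 overlapping bigram windows for "storm hear":
  (none found)

0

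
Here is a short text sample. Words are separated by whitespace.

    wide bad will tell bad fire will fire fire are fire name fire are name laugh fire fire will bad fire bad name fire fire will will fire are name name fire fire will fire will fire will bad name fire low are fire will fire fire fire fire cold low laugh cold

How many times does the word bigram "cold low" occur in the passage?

Scanning the 52 overlapping bigram windows for "cold low":
  position 50–51: cold low

1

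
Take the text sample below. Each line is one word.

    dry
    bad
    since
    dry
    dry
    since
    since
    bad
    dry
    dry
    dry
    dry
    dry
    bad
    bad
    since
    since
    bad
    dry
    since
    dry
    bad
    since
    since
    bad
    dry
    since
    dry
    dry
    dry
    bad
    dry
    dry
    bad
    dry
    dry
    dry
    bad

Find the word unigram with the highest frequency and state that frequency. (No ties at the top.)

Unigram frequencies (highest first):
  dry: 19
  bad: 10
  since: 9

"dry", 19 times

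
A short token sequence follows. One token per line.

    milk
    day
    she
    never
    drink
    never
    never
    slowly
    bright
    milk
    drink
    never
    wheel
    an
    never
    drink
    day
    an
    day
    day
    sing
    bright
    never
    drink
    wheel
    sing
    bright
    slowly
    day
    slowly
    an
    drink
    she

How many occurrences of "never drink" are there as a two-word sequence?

3

Scanning the 32 overlapping bigram windows for "never drink":
  position 4–5: never drink
  position 15–16: never drink
  position 23–24: never drink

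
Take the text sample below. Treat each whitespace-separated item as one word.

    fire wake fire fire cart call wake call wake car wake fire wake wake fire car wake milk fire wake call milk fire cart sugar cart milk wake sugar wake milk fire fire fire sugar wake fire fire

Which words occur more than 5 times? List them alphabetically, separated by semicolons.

fire; wake

Unigram counts meeting the condition (more than 5 times):
  fire: 12
  wake: 11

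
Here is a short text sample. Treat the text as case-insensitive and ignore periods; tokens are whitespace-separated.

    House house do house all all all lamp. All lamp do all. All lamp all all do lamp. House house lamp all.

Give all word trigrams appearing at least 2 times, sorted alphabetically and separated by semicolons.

all all lamp; all lamp all

Trigram counts meeting the condition (at least 2 times):
  all all lamp: 2
  all lamp all: 2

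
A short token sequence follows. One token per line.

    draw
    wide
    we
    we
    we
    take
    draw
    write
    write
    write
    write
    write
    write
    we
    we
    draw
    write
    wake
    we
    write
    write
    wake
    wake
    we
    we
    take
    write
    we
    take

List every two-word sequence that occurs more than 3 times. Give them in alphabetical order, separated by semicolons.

Bigram counts meeting the condition (more than 3 times):
  we we: 4
  write write: 6

we we; write write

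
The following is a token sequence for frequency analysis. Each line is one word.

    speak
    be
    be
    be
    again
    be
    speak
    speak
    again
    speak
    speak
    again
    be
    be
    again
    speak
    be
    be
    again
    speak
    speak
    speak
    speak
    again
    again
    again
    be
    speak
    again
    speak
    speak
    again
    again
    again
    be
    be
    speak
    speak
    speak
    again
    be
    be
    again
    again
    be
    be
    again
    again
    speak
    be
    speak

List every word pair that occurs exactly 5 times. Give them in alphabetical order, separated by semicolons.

again speak; be again

Bigram counts meeting the condition (exactly 5 times):
  again speak: 5
  be again: 5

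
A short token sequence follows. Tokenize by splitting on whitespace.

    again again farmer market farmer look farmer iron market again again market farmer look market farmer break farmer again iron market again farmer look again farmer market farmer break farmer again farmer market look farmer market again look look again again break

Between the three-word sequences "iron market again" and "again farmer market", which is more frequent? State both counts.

"again farmer market" (3 vs 2)

"iron market again": 2 occurrences
"again farmer market": 3 occurrences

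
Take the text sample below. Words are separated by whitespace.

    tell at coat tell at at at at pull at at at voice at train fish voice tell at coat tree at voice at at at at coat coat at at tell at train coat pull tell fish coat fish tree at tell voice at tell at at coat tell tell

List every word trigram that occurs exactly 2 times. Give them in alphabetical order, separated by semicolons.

at at coat; at coat tell; at tell at; at voice at; tell at at; tell at coat

Trigram counts meeting the condition (exactly 2 times):
  at at coat: 2
  at coat tell: 2
  at tell at: 2
  at voice at: 2
  tell at at: 2
  tell at coat: 2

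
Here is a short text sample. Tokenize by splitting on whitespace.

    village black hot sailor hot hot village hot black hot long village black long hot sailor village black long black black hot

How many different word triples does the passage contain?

22 tokens → 20 trigram windows in total.
Repeated trigrams (each contributes count−1 duplicates):
  village black long: 2
1 duplicate windows → 20 − 1 = 19 distinct.

19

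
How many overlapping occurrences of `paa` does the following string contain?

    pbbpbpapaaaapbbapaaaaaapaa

3

Sliding a length-3 window over the 26 characters (24 positions):
  position 8–10: paa
  position 17–19: paa
  position 24–26: paa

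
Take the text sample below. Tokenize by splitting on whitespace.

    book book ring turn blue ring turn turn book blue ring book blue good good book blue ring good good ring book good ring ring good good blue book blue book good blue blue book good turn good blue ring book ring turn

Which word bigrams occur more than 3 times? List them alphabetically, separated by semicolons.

blue ring; book blue

Bigram counts meeting the condition (more than 3 times):
  blue ring: 4
  book blue: 4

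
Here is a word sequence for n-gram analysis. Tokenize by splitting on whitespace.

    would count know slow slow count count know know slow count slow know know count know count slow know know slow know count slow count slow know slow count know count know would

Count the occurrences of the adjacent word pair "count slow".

4

Scanning the 32 overlapping bigram windows for "count slow":
  position 11–12: count slow
  position 17–18: count slow
  position 23–24: count slow
  position 25–26: count slow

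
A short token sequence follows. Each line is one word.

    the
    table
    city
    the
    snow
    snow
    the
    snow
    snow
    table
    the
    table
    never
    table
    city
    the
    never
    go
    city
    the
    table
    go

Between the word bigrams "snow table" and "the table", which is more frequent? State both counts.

"snow table": 1 occurrence
"the table": 3 occurrences

"the table" (3 vs 1)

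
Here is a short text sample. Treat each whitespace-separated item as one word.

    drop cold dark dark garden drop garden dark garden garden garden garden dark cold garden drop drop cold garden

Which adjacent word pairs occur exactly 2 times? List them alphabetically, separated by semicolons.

cold garden; dark garden; drop cold; garden dark; garden drop

Bigram counts meeting the condition (exactly 2 times):
  cold garden: 2
  dark garden: 2
  drop cold: 2
  garden dark: 2
  garden drop: 2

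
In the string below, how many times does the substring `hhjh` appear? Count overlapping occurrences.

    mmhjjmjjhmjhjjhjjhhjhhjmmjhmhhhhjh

2

Sliding a length-4 window over the 34 characters (31 positions):
  position 18–21: hhjh
  position 31–34: hhjh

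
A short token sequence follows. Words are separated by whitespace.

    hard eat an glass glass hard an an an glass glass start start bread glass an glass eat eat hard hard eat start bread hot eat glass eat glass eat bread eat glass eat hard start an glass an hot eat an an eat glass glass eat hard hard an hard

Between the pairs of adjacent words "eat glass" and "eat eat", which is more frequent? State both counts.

"eat glass": 4 occurrences
"eat eat": 1 occurrence

"eat glass" (4 vs 1)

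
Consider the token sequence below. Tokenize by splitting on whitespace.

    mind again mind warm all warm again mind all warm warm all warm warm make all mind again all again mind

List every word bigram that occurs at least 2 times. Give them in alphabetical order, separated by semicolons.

again mind; all warm; mind again; warm all; warm warm

Bigram counts meeting the condition (at least 2 times):
  again mind: 3
  all warm: 3
  mind again: 2
  warm all: 2
  warm warm: 2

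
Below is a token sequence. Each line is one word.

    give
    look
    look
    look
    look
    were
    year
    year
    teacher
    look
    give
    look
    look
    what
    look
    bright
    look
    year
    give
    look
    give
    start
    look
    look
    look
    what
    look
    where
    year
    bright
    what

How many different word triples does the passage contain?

24

31 tokens → 29 trigram windows in total.
Repeated trigrams (each contributes count−1 duplicates):
  look look look: 3
  give look look: 2
  look look what: 2
  look what look: 2
5 duplicate windows → 29 − 5 = 24 distinct.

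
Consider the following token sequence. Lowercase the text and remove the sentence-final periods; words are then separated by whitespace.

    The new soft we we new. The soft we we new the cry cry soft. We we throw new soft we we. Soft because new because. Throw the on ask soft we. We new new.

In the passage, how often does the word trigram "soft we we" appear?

Scanning the 33 overlapping trigram windows for "soft we we":
  position 3–5: soft we we
  position 8–10: soft we we
  position 15–17: soft we we
  position 20–22: soft we we
  position 31–33: soft we we

5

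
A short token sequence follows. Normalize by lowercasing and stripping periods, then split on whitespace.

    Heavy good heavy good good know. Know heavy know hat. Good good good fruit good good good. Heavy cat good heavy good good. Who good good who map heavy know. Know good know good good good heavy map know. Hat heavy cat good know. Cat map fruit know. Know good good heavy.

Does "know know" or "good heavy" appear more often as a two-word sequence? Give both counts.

"good heavy" (5 vs 3)

"know know": 3 occurrences
"good heavy": 5 occurrences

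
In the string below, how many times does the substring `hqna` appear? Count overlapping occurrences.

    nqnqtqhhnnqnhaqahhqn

0

Sliding a length-4 window over the 20 characters (17 positions):
  (no match at any position)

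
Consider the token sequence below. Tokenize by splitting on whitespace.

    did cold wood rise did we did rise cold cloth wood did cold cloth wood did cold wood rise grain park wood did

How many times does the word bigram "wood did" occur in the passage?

Scanning the 22 overlapping bigram windows for "wood did":
  position 11–12: wood did
  position 15–16: wood did
  position 22–23: wood did

3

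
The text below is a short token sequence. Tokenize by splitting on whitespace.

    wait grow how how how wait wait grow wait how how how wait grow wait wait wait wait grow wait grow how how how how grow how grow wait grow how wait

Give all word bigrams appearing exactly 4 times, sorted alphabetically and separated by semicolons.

grow how; grow wait; wait wait

Bigram counts meeting the condition (exactly 4 times):
  grow how: 4
  grow wait: 4
  wait wait: 4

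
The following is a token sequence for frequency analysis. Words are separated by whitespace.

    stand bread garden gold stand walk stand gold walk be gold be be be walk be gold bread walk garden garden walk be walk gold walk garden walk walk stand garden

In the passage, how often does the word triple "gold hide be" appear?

0

Scanning the 29 overlapping trigram windows for "gold hide be":
  (none found)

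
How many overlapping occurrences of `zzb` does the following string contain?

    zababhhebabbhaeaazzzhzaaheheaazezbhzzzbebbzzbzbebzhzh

Sliding a length-3 window over the 53 characters (51 positions):
  position 37–39: zzb
  position 43–45: zzb

2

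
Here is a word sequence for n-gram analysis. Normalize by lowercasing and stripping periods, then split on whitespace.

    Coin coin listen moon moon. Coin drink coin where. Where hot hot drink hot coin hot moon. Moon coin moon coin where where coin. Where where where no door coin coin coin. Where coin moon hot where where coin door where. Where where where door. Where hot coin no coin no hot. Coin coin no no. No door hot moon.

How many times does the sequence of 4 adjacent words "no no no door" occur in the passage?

Scanning the 57 overlapping 4-gram windows for "no no no door":
  position 55–58: no no no door

1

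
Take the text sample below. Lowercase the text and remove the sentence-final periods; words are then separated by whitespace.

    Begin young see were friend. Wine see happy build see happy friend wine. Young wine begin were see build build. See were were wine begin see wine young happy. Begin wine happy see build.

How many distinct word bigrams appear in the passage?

34 tokens → 33 bigram windows in total.
Repeated bigrams (each contributes count−1 duplicates):
  build see: 2
  friend wine: 2
  see build: 2
  see happy: 2
  see were: 2
  wine begin: 2
  wine young: 2
7 duplicate windows → 33 − 7 = 26 distinct.

26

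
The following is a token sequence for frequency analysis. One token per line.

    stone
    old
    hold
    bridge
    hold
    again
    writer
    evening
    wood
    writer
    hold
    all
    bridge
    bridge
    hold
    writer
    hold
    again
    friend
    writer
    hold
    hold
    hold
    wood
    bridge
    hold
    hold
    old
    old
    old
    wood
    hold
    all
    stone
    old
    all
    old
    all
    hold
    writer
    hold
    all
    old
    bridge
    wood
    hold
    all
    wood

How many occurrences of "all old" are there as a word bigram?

2

Scanning the 47 overlapping bigram windows for "all old":
  position 36–37: all old
  position 42–43: all old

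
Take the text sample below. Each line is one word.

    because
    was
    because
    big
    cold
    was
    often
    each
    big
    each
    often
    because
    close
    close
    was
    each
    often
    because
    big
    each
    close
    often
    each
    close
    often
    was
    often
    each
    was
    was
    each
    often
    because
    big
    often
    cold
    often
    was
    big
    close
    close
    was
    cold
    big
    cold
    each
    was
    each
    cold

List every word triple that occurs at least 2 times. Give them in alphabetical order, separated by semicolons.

Trigram counts meeting the condition (at least 2 times):
  close close was: 2
  each close often: 2
  each often because: 3
  often because big: 2
  was each often: 2
  was often each: 2

close close was; each close often; each often because; often because big; was each often; was often each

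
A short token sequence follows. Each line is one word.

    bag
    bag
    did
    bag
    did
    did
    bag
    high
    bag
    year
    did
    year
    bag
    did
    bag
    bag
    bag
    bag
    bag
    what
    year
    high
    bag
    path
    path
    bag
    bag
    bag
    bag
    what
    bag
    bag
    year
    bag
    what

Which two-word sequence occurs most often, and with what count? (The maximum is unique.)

Bigram frequencies (highest first):
  bag bag: 9
  bag did: 3
  did bag: 3
  bag what: 3
  high bag: 2
  bag year: 2
  … (11 more, each ≤ 2)

"bag bag", 9 times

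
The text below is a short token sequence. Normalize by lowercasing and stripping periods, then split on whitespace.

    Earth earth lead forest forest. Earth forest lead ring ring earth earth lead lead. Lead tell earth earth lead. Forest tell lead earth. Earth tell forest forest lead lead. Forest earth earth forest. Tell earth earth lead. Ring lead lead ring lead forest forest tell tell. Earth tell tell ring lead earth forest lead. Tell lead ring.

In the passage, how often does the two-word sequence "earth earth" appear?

6

Scanning the 56 overlapping bigram windows for "earth earth":
  position 1–2: earth earth
  position 11–12: earth earth
  position 17–18: earth earth
  position 23–24: earth earth
  position 31–32: earth earth
  position 35–36: earth earth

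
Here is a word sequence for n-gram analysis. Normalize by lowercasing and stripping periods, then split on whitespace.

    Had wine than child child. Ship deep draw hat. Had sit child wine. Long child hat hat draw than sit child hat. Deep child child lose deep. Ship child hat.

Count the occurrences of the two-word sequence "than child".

1

Scanning the 29 overlapping bigram windows for "than child":
  position 3–4: than child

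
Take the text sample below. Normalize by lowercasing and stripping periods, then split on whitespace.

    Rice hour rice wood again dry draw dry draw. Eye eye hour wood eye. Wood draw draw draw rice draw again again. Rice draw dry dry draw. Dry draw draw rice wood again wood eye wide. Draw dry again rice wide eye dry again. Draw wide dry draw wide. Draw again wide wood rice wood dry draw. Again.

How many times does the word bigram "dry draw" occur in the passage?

6

Scanning the 57 overlapping bigram windows for "dry draw":
  position 6–7: dry draw
  position 8–9: dry draw
  position 26–27: dry draw
  position 28–29: dry draw
  position 47–48: dry draw
  position 56–57: dry draw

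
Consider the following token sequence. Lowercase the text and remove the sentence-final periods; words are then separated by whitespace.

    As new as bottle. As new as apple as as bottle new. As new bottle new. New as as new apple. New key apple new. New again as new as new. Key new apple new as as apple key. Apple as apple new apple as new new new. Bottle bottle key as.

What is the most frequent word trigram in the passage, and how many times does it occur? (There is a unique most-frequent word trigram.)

"as new as", 3 times

Trigram frequencies (highest first):
  as new as: 3
  new as new: 2
  new as as: 2
  new apple new: 2
  new as bottle: 1
  as bottle as: 1
  … (39 more, each ≤ 1)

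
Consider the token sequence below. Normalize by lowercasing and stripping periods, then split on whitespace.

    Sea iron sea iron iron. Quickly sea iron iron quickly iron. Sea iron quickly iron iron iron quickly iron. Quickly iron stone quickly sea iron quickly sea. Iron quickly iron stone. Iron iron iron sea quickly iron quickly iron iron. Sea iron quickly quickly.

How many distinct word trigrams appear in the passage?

44 tokens → 42 trigram windows in total.
Repeated trigrams (each contributes count−1 duplicates):
  iron quickly iron: 6
  sea iron quickly: 4
  iron iron quickly: 3
  iron sea iron: 3
  quickly sea iron: 3
  iron iron iron: 2
  iron iron sea: 2
  iron quickly sea: 2
  … (4 more repeated)
21 duplicate windows → 42 − 21 = 21 distinct.

21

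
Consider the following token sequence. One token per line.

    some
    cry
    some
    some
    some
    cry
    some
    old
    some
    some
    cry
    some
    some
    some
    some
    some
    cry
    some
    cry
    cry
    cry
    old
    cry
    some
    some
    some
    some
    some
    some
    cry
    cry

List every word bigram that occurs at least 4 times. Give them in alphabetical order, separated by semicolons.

Bigram counts meeting the condition (at least 4 times):
  cry some: 5
  some cry: 6
  some some: 12

cry some; some cry; some some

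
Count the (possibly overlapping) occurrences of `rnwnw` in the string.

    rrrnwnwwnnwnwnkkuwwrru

Sliding a length-5 window over the 22 characters (18 positions):
  position 3–7: rnwnw

1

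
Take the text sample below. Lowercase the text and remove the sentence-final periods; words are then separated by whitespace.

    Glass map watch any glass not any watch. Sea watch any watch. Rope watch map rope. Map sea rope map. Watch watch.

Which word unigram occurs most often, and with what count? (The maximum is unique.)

Unigram frequencies (highest first):
  watch: 7
  map: 4
  any: 3
  rope: 3
  glass: 2
  sea: 2
  … (1 more, each ≤ 1)

"watch", 7 times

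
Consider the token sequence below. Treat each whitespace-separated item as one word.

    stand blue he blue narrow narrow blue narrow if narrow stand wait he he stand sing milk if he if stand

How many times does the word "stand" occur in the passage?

4

Scanning the 21 tokens for "stand":
  position 1: stand
  position 11: stand
  position 15: stand
  position 21: stand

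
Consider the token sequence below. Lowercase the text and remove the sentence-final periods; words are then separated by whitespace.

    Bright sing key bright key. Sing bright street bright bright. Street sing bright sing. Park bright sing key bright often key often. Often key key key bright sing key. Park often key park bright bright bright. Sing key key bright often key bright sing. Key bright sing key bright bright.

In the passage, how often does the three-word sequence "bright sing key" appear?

6

Scanning the 48 overlapping trigram windows for "bright sing key":
  position 1–3: bright sing key
  position 16–18: bright sing key
  position 27–29: bright sing key
  position 36–38: bright sing key
  position 43–45: bright sing key
  position 46–48: bright sing key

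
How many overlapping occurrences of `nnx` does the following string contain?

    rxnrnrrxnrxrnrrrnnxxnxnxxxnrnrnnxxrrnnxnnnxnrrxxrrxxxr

4

Sliding a length-3 window over the 54 characters (52 positions):
  position 17–19: nnx
  position 31–33: nnx
  position 37–39: nnx
  position 41–43: nnx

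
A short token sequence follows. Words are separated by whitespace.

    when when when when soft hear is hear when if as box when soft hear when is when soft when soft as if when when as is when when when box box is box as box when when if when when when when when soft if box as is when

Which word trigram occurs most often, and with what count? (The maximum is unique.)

Trigram frequencies (highest first):
  when when when: 6
  when when soft: 2
  when soft hear: 2
  as box when: 2
  if when when: 2
  as is when: 2
  … (32 more, each ≤ 1)

"when when when", 6 times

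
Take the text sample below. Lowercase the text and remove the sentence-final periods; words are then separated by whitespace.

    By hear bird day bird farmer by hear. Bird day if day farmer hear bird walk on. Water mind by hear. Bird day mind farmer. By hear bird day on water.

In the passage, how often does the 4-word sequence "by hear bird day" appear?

Scanning the 28 overlapping 4-gram windows for "by hear bird day":
  position 1–4: by hear bird day
  position 7–10: by hear bird day
  position 20–23: by hear bird day
  position 26–29: by hear bird day

4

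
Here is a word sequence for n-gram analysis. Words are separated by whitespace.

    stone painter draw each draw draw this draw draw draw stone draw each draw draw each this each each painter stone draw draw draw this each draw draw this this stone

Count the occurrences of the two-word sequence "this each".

2

Scanning the 30 overlapping bigram windows for "this each":
  position 17–18: this each
  position 25–26: this each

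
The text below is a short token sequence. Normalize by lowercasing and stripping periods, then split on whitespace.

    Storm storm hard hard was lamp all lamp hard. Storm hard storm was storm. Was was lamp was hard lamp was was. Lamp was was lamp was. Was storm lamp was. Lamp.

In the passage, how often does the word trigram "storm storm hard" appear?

1

Scanning the 30 overlapping trigram windows for "storm storm hard":
  position 1–3: storm storm hard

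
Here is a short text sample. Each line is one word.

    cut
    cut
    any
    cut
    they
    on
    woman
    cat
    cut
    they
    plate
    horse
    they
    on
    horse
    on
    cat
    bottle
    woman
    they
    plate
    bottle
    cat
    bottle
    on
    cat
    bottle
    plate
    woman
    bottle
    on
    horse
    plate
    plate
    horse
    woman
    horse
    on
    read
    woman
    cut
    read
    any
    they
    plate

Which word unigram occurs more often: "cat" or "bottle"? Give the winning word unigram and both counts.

"cat": 4 occurrences
"bottle": 5 occurrences

"bottle" (5 vs 4)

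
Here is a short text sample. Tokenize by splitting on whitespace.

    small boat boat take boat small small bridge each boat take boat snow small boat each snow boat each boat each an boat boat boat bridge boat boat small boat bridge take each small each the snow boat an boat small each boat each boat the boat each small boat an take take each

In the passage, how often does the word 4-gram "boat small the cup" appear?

0

Scanning the 51 overlapping 4-gram windows for "boat small the cup":
  (none found)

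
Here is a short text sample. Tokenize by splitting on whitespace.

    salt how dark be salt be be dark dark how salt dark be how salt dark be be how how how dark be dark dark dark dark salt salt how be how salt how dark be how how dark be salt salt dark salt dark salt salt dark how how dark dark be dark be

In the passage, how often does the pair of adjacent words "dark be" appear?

Scanning the 54 overlapping bigram windows for "dark be":
  position 3–4: dark be
  position 12–13: dark be
  position 16–17: dark be
  position 22–23: dark be
  position 35–36: dark be
  position 39–40: dark be
  position 52–53: dark be
  position 54–55: dark be

8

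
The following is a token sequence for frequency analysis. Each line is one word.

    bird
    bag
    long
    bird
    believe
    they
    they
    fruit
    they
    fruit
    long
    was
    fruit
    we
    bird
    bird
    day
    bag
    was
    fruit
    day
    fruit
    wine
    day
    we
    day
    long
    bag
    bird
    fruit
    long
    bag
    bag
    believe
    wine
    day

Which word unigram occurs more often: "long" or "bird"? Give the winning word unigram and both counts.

"bird" (5 vs 4)

"long": 4 occurrences
"bird": 5 occurrences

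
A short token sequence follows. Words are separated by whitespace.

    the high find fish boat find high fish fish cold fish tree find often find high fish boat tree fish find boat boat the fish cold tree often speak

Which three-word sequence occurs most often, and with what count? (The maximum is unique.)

"find high fish", 2 times

Trigram frequencies (highest first):
  find high fish: 2
  the high find: 1
  high find fish: 1
  find fish boat: 1
  fish boat find: 1
  boat find high: 1
  … (20 more, each ≤ 1)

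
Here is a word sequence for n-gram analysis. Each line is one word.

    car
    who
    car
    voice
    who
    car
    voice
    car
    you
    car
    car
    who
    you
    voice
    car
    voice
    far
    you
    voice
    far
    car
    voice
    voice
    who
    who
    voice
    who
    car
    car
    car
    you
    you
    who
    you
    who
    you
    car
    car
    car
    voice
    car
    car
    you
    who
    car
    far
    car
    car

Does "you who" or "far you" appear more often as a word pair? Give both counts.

"you who": 3 occurrences
"far you": 1 occurrence

"you who" (3 vs 1)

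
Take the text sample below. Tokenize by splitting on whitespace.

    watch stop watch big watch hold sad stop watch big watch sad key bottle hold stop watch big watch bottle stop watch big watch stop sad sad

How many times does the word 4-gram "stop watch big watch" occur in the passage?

4

Scanning the 24 overlapping 4-gram windows for "stop watch big watch":
  position 2–5: stop watch big watch
  position 8–11: stop watch big watch
  position 16–19: stop watch big watch
  position 21–24: stop watch big watch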